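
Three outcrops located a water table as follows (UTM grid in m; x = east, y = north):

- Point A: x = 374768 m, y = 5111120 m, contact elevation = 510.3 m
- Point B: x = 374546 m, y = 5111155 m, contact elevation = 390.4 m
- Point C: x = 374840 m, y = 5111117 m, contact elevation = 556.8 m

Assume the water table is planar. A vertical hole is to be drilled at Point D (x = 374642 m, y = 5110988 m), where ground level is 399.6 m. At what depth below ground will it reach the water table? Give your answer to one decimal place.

95.8 m

Two edge vectors: Point A→Point B = (-222, 35, -119.9), Point A→Point C = (72, -3, 46.5).
Normal n = (Point A→Point B) × (Point A→Point C) = (1267.8, 1690.2, -1854).
So ∂z/∂x = −n_x/n_z = 0.683818770 and ∂z/∂y = −n_y/n_z = 0.911650485.
Intercept c from Point A: 510.3 − 256273.39 − 4659555.03 = −4915318.12.
At (374642, 5110988): z_contact = 256187.23 + 4659434.69 − 4915318.12 = 303.80 m.
Depth below ground = 399.6 − 303.80 = 95.8 m.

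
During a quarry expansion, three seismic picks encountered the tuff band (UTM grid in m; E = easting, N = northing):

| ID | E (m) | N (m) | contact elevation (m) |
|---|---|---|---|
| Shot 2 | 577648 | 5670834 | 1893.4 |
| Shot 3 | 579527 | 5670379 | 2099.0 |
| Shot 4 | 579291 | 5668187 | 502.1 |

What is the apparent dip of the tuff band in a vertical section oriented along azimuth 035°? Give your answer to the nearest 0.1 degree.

36.2°

Let the plane be z = a·E + b·N + c.
Shot 3−Shot 2: 1879a − 455b = 205.6;  Shot 4−Shot 2: 1643a − 2647b = −1391.3.
Solving gives a = 0.27857, b = 0.69852.
Unit vector along 035° is (sin 35°, cos 35°) = (0.5736, 0.8192).
Slope in that direction = a·(0.5736) + b·(0.8192) = 0.73197.
Apparent dip = arctan|0.73197| = 36.2° (true dip is 36.9°, so apparent ≤ true as expected).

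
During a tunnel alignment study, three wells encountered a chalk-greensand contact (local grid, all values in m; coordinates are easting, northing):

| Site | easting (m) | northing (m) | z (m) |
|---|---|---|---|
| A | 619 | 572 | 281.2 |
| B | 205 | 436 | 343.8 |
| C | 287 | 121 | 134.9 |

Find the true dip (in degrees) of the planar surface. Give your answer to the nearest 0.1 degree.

33.7°

Let the plane be z = a·easting + b·northing + c.
B−A: −414a − 136b = 62.6;  C−A: −332a − 451b = −146.3.
Solving gives a = −0.33999, b = 0.57467.
Gradient magnitude |∇z| = √(a² + b²) = √(0.11559 + 0.33025) = 0.66771.
True dip = arctan(0.66771) = 33.7°, dipping toward SSE (azimuth ≈ 149°).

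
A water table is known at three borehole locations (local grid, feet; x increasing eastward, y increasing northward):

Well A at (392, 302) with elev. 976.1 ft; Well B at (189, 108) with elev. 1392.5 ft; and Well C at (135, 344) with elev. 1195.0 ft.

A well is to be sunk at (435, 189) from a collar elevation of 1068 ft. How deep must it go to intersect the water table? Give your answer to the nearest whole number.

Two edge vectors: Well A→Well B = (-203, -194, 416.4), Well A→Well C = (-257, 42, 218.9).
Normal n = (Well A→Well B) × (Well A→Well C) = (-59955.4, -62578.1, -58384).
So ∂z/∂x = −n_x/n_z = −1.02691 and ∂z/∂y = −n_y/n_z = −1.07184.
Intercept c from Well A: 976.1 + 402.55 + 323.69 = 1702.35.
At (435, 189): z_contact = −446.7 − 202.6 + 1702.35 = 1053.1 ft.
Depth below ground = 1068 − 1053.1 = 15 ft.

15 ft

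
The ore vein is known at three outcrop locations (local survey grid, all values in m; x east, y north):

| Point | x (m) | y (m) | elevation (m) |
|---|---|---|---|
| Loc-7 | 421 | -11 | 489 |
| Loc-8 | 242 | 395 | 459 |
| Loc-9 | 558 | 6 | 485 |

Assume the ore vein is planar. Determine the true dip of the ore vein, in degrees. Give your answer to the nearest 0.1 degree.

Let the plane be z = a·x + b·y + c.
Loc-8−Loc-7: −179a + 406b = −30;  Loc-9−Loc-7: 137a + 17b = −4.
Solving gives a = −0.01899, b = −0.08226.
Gradient magnitude |∇z| = √(a² + b²) = √(0.00036 + 0.00677) = 0.08443.
True dip = arctan(0.08443) = 4.8°, dipping toward NNE (azimuth ≈ 013°).

4.8°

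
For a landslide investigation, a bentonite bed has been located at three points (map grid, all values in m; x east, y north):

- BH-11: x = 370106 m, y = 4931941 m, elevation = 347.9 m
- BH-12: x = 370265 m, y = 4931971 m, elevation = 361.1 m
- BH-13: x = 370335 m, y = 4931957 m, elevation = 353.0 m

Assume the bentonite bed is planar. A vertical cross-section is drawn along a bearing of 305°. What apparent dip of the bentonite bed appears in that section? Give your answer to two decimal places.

Two edge vectors: BH-11→BH-12 = (159, 30, 13.2), BH-11→BH-13 = (229, 16, 5.1).
Normal n = (BH-11→BH-12) × (BH-11→BH-13) = (-58.2, 2211.9, -4326).
So ∂z/∂x = −n_x/n_z = −0.01345 and ∂z/∂y = −n_y/n_z = 0.51130.
Unit vector along 305° is (sin 305°, cos 305°) = (-0.8192, 0.5736).
Slope in that direction = a·(-0.8192) + b·(0.5736) = 0.30429.
Apparent dip = arctan|0.30429| = 16.92° (true dip is 27.1°, so apparent ≤ true as expected).

16.92°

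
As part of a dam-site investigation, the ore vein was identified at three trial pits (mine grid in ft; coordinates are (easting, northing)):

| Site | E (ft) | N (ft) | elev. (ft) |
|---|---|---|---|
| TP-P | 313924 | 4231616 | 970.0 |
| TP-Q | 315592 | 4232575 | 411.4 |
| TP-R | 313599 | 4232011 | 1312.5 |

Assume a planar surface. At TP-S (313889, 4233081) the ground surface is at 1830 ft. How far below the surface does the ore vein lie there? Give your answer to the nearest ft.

252 ft

Let the plane be z = a·E + b·N + c.
TP-Q−TP-P: 1668a + 959b = −558.6;  TP-R−TP-P: −325a + 395b = 342.5.
Solving gives a = −0.56577506, b = 0.40157748.
Then c = 970 − a·313924 − b·4231616 = −1520741.32.
At (313889, 4233081): z_contact = −177590.6 + 1699910.0 − 1520741.32 = 1578.1 ft.
Depth below ground = 1830 − 1578.1 = 252 ft.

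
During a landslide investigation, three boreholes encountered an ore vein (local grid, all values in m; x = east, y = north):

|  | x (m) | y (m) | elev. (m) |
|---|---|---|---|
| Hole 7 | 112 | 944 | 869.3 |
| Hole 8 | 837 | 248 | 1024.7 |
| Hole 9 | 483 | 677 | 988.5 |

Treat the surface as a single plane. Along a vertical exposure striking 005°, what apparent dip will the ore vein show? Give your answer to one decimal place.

26.5°

Let the plane be z = a·x + b·y + c.
Hole 8−Hole 7: 725a − 696b = 155.4;  Hole 9−Hole 7: 371a − 267b = 119.2.
Solving gives a = 0.64156, b = 0.44502.
Unit vector along 005° is (sin 5°, cos 5°) = (0.0872, 0.9962).
Slope in that direction = a·(0.0872) + b·(0.9962) = 0.49924.
Apparent dip = arctan|0.49924| = 26.5° (true dip is 38.0°, so apparent ≤ true as expected).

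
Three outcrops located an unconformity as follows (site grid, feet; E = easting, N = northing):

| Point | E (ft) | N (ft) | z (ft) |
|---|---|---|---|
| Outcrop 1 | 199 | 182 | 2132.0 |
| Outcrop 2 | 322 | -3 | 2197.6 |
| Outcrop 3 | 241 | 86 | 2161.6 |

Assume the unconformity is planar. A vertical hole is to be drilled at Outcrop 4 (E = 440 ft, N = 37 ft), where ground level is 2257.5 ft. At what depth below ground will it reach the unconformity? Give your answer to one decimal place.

44.7 ft

Two edge vectors: Outcrop 1→Outcrop 2 = (123, -185, 65.6), Outcrop 1→Outcrop 3 = (42, -96, 29.6).
Normal n = (Outcrop 1→Outcrop 2) × (Outcrop 1→Outcrop 3) = (821.6, -885.6, -4038).
So ∂z/∂E = −n_x/n_z = 0.20347 and ∂z/∂N = −n_y/n_z = −0.21932.
Intercept c from Outcrop 1: 2132 − 40.49 + 39.92 = 2131.43.
At (440, 37): z_contact = 89.53 − 8.11 + 2131.43 = 2212.84 ft.
Depth below ground = 2257.5 − 2212.84 = 44.7 ft.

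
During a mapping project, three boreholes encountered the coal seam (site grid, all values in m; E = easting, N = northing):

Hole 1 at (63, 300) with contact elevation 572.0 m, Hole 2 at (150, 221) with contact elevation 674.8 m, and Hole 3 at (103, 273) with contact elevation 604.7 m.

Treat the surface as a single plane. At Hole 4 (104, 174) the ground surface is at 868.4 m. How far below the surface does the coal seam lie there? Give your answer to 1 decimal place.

Let the plane be z = a·E + b·N + c.
Hole 2−Hole 1: 87a − 79b = 102.8;  Hole 3−Hole 1: 40a − 27b = 32.7.
Solving gives a = −0.23711, b = −1.56239.
Then c = 572 − a·63 − b·300 = 1055.66.
At (104, 174): z_contact = −24.66 − 271.86 + 1055.66 = 759.14 m.
Depth below ground = 868.4 − 759.14 = 109.3 m.

109.3 m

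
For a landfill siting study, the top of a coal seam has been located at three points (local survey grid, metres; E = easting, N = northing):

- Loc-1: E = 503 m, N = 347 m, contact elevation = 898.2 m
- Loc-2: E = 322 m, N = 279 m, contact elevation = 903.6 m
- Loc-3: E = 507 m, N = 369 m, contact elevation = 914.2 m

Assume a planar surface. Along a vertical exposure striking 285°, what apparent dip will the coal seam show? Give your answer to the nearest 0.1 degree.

Let the plane be z = a·E + b·N + c.
Loc-2−Loc-1: −181a − 68b = 5.4;  Loc-3−Loc-1: 4a + 22b = 16.
Solving gives a = −0.32528, b = 0.78642.
Unit vector along 285° is (sin 285°, cos 285°) = (-0.9659, 0.2588).
Slope in that direction = a·(-0.9659) + b·(0.2588) = 0.51774.
Apparent dip = arctan|0.51774| = 27.4° (true dip is 40.4°, so apparent ≤ true as expected).

27.4°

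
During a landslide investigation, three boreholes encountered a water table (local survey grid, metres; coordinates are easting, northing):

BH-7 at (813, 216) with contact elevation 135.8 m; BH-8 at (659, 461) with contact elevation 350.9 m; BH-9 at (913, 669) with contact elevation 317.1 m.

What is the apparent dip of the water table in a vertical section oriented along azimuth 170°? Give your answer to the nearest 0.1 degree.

31.6°

Two edge vectors: BH-7→BH-8 = (-154, 245, 215.1), BH-7→BH-9 = (100, 453, 181.3).
Normal n = (BH-7→BH-8) × (BH-7→BH-9) = (-53021.8, 49430.2, -94262).
So ∂z/∂easting = −n_x/n_z = −0.56249 and ∂z/∂northing = −n_y/n_z = 0.52439.
Unit vector along 170° is (sin 170°, cos 170°) = (0.1736, -0.9848).
Slope in that direction = a·(0.1736) + b·(-0.9848) = −0.61410.
Apparent dip = arctan|0.61410| = 31.6° (true dip is 37.6°, so apparent ≤ true as expected).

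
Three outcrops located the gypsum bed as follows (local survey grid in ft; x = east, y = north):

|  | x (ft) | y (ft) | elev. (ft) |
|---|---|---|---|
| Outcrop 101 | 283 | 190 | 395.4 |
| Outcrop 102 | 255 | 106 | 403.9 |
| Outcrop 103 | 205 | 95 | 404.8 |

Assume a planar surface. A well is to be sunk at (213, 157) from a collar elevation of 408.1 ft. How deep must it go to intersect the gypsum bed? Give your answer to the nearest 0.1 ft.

9.6 ft

Let the plane be z = a·x + b·y + c.
Outcrop 102−Outcrop 101: −28a − 84b = 8.5;  Outcrop 103−Outcrop 101: −78a − 95b = 9.4.
Solving gives a = 0.00460, b = −0.10272.
Then c = 395.4 − a·283 − b·190 = 413.62.
At (213, 157): z_contact = 0.98 − 16.13 + 413.62 = 398.47 ft.
Depth below ground = 408.1 − 398.47 = 9.6 ft.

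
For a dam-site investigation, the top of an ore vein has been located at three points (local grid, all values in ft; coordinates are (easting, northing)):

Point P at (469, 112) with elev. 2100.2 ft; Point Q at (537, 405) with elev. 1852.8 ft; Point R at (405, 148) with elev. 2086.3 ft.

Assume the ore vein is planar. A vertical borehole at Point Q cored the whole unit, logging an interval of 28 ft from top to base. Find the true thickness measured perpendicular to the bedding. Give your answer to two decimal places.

21.61 ft

Let the plane be z = a·E + b·N + c.
Point Q−Point P: 68a + 293b = −247.4;  Point R−Point P: −64a + 36b = −13.9.
Solving gives a = −0.22800, b = −0.79145.
|∇z| = √(a²+b²) = 0.82364, so dip δ = arctan(0.82364) = 39.48°.
True thickness = vertical thickness × cos δ = 28 × cos 39.48° = 21.61 ft.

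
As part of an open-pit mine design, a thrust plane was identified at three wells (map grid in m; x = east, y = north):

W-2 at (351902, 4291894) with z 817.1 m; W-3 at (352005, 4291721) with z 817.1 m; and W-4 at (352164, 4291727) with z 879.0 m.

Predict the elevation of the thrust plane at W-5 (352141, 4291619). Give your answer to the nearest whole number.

846 m

Two edge vectors: W-2→W-3 = (103, -173, 0), W-2→W-4 = (262, -167, 61.9).
Normal n = (W-2→W-3) × (W-2→W-4) = (-10708.7, -6375.7, 28125).
So ∂z/∂x = −n_x/n_z = 0.38075378 and ∂z/∂y = −n_y/n_z = 0.22669156.
Intercept c from W-2: 817.1 − 133988.02 − 972936.13 = −1106107.04.
At (352141, 4291619): z = 134079.0 + 972873.8 − 1106107.04 = 845.8 m.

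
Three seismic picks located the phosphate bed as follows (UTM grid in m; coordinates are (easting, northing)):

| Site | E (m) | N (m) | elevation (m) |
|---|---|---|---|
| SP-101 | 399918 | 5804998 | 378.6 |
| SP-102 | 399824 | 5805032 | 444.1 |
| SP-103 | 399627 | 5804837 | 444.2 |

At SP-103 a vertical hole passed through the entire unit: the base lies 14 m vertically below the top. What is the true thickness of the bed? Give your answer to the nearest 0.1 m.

11.3 m

Let the plane be z = a·E + b·N + c.
SP-102−SP-101: −94a + 34b = 65.5;  SP-103−SP-101: −291a − 161b = 65.6.
Solving gives a = −0.51046, b = 0.51519.
|∇z| = √(a²+b²) = 0.72525, so dip δ = arctan(0.72525) = 35.95°.
True thickness = vertical thickness × cos δ = 14 × cos 35.95° = 11.3 m.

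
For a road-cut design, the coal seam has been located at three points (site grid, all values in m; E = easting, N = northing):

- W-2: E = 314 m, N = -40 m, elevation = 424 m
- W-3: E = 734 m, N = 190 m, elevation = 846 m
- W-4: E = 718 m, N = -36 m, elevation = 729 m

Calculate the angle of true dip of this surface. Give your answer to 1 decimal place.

41.4°

Let the plane be z = a·E + b·N + c.
W-3−W-2: 420a + 230b = 422;  W-4−W-2: 404a + 4b = 305.
Solving gives a = 0.75035, b = 0.46458.
Gradient magnitude |∇z| = √(a² + b²) = √(0.56303 + 0.21583) = 0.88253.
True dip = arctan(0.88253) = 41.4°, dipping toward WSW (azimuth ≈ 238°).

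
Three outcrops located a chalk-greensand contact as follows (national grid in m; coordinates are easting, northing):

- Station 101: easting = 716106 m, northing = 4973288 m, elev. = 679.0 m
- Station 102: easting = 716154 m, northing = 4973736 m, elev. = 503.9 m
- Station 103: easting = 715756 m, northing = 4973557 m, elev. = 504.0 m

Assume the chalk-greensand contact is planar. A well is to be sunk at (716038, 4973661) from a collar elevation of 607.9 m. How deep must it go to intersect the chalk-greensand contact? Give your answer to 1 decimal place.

Let the plane be z = a·easting + b·northing + c.
Station 102−Station 101: 48a + 448b = −175.1;  Station 103−Station 101: −350a + 269b = −175.
Solving gives a = 0.184418898, b = −0.410607382.
Then c = 679 − a·716106 − b·4973288 = 1910684.29.
At (716038, 4973661): z_contact = 132050.94 − 2042221.92 + 1910684.29 = 513.30 m.
Depth below ground = 607.9 − 513.30 = 94.6 m.

94.6 m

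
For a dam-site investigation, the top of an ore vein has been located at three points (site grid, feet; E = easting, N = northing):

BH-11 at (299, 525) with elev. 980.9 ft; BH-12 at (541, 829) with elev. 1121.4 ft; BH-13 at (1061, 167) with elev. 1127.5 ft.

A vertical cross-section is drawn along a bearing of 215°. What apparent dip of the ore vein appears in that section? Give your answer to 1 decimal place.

19.6°

Let the plane be z = a·E + b·N + c.
BH-12−BH-11: 242a + 304b = 140.5;  BH-13−BH-11: 762a − 358b = 146.6.
Solving gives a = 0.29805, b = 0.22491.
Unit vector along 215° is (sin 215°, cos 215°) = (-0.5736, -0.8192).
Slope in that direction = a·(-0.5736) + b·(-0.8192) = −0.35519.
Apparent dip = arctan|0.35519| = 19.6° (true dip is 20.5°, so apparent ≤ true as expected).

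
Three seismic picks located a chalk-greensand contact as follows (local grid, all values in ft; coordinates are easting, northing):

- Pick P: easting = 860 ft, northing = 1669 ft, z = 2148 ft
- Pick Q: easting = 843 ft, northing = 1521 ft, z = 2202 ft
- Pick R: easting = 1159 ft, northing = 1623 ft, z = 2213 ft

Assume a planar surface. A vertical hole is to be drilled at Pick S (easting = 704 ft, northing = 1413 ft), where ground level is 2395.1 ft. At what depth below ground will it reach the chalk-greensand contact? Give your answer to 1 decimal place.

173.8 ft

Let the plane be z = a·easting + b·northing + c.
Pick Q−Pick P: −17a − 148b = 54;  Pick R−Pick P: 299a − 46b = 65.
Solving gives a = 0.158458, b = −0.383066.
Then c = 2148 − a·860 − b·1669 = 2651.06.
At (704, 1413): z_contact = 111.55 − 541.27 + 2651.06 = 2221.35 ft.
Depth below ground = 2395.1 − 2221.35 = 173.8 ft.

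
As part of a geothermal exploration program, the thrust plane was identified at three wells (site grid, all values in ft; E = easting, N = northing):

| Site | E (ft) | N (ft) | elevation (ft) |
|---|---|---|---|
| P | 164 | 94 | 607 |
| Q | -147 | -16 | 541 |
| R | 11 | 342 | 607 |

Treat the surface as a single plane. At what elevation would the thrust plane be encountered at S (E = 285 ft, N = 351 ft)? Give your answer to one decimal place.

655.7 ft

Let the plane be z = a·E + b·N + c.
Q−P: −311a − 110b = −66;  R−P: −153a + 248b = 0.
Solving gives a = 0.17421, b = 0.10747.
Then c = 607 − a·164 − b·94 = 568.33.
At (285, 351): z = 49.6 + 37.7 + 568.33 = 655.7 ft.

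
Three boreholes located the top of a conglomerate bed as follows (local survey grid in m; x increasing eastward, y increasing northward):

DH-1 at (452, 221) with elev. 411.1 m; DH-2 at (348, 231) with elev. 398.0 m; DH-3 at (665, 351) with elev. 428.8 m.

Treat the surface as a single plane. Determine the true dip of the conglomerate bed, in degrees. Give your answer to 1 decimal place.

7.7°

Two edge vectors: DH-1→DH-2 = (-104, 10, -13.1), DH-1→DH-3 = (213, 130, 17.7).
Normal n = (DH-1→DH-2) × (DH-1→DH-3) = (1880, -949.5, -15650).
So ∂z/∂x = −n_x/n_z = 0.12013 and ∂z/∂y = −n_y/n_z = −0.06067.
Gradient magnitude |∇z| = √(a² + b²) = √(0.01443 + 0.00368) = 0.13458.
True dip = arctan(0.13458) = 7.7°, dipping toward WNW (azimuth ≈ 297°).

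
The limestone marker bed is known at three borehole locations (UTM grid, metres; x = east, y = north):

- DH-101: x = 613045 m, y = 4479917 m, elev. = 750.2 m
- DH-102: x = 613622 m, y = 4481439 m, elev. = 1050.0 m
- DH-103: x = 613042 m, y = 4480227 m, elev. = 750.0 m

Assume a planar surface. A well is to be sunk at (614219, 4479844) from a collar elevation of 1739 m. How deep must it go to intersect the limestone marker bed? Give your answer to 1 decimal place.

Two edge vectors: DH-101→DH-102 = (577, 1522, 299.8), DH-101→DH-103 = (-3, 310, -0.2).
Normal n = (DH-101→DH-102) × (DH-101→DH-103) = (-93242.4, -784, 183436).
So ∂z/∂x = −n_x/n_z = 0.508310255 and ∂z/∂y = −n_y/n_z = 0.004273970.
Intercept c from DH-101: 750.2 − 311617.06 − 19147.03 = −330013.89.
At (614219, 4479844): z_contact = 312213.82 + 19146.72 − 330013.89 = 1346.64 m.
Depth below ground = 1739 − 1346.64 = 392.4 m.

392.4 m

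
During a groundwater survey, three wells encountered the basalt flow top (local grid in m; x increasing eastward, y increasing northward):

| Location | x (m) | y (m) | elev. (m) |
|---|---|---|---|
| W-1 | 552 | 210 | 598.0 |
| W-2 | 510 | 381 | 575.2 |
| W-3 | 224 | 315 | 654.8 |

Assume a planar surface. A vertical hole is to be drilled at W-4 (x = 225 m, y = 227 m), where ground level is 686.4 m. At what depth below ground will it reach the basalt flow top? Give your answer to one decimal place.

15.0 m

Let the plane be z = a·x + b·y + c.
W-2−W-1: −42a + 171b = −22.8;  W-3−W-1: −328a + 105b = 56.8.
Solving gives a = −0.23427, b = −0.19087.
Then c = 598 − a·552 − b·210 = 767.40.
At (225, 227): z_contact = −52.71 − 43.33 + 767.40 = 671.36 m.
Depth below ground = 686.4 − 671.36 = 15.0 m.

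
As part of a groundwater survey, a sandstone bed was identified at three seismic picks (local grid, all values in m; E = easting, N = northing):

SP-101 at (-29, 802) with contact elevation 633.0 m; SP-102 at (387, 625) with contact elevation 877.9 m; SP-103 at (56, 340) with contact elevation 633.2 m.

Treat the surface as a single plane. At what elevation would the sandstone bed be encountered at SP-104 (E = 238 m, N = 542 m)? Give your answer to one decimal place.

773.0 m

Two edge vectors: SP-101→SP-102 = (416, -177, 244.9), SP-101→SP-103 = (85, -462, 0.2).
Normal n = (SP-101→SP-102) × (SP-101→SP-103) = (113108.4, 20733.3, -177147).
So ∂z/∂E = −n_x/n_z = 0.63850 and ∂z/∂N = −n_y/n_z = 0.11704.
Intercept c from SP-101: 633 + 18.52 − 93.87 = 557.65.
At (238, 542): z = 152.0 + 63.4 + 557.65 = 773.0 m.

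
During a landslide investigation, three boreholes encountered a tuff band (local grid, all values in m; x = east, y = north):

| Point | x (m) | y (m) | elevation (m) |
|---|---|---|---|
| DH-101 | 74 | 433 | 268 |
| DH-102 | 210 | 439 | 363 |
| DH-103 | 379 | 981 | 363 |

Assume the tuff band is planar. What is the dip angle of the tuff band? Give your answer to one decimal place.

Two edge vectors: DH-101→DH-102 = (136, 6, 95), DH-101→DH-103 = (305, 548, 95).
Normal n = (DH-101→DH-102) × (DH-101→DH-103) = (-51490, 16055, 72698).
So ∂z/∂x = −n_x/n_z = 0.70827 and ∂z/∂y = −n_y/n_z = −0.22085.
Gradient magnitude |∇z| = √(a² + b²) = √(0.50165 + 0.04877) = 0.74190.
True dip = arctan(0.74190) = 36.6°, dipping toward WNW (azimuth ≈ 287°).

36.6°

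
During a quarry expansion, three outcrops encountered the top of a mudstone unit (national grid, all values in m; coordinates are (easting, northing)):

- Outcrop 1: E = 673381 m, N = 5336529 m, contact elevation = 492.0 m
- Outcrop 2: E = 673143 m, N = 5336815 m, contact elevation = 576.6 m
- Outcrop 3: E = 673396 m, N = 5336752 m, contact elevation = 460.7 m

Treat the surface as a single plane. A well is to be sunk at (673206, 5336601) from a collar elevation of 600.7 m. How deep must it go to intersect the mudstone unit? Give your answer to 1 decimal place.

31.6 m

Two edge vectors: Outcrop 1→Outcrop 2 = (-238, 286, 84.6), Outcrop 1→Outcrop 3 = (15, 223, -31.3).
Normal n = (Outcrop 1→Outcrop 2) × (Outcrop 1→Outcrop 3) = (-27817.6, -6180.4, -57364).
So ∂z/∂E = −n_x/n_z = −0.484931316 and ∂z/∂N = −n_y/n_z = −0.107740046.
Intercept c from Outcrop 1: 492 + 326543.53 + 574957.88 = 901993.41.
At (673206, 5336601): z_contact = −326458.67 − 574965.64 + 901993.41 = 569.11 m.
Depth below ground = 600.7 − 569.11 = 31.6 m.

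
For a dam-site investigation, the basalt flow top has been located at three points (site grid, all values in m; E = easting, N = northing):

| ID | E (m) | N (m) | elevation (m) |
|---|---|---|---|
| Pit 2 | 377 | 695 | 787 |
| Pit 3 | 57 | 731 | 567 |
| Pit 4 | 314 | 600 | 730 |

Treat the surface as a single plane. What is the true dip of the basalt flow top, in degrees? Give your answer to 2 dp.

35.57°

Two edge vectors: Pit 2→Pit 3 = (-320, 36, -220), Pit 2→Pit 4 = (-63, -95, -57).
Normal n = (Pit 2→Pit 3) × (Pit 2→Pit 4) = (-22952, -4380, 32668).
So ∂z/∂E = −n_x/n_z = 0.70258 and ∂z/∂N = −n_y/n_z = 0.13408.
Gradient magnitude |∇z| = √(a² + b²) = √(0.49362 + 0.01798) = 0.71526.
True dip = arctan(0.71526) = 35.57°, dipping toward W (azimuth ≈ 259°).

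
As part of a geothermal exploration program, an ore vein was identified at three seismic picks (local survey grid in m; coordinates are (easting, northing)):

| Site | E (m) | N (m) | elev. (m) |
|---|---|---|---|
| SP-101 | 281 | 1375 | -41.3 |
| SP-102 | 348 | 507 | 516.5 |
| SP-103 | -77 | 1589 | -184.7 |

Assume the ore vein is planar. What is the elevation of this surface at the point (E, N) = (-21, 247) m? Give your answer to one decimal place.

Let the plane be z = a·E + b·N + c.
SP-102−SP-101: 67a − 868b = 557.8;  SP-103−SP-101: −358a + 214b = −143.4.
Solving gives a = 0.017213, b = −0.641298.
Then c = -41.3 − a·281 − b·1375 = 835.65.
At (-21, 247): z = −0.4 − 158.4 + 835.65 = 676.9 m.

676.9 m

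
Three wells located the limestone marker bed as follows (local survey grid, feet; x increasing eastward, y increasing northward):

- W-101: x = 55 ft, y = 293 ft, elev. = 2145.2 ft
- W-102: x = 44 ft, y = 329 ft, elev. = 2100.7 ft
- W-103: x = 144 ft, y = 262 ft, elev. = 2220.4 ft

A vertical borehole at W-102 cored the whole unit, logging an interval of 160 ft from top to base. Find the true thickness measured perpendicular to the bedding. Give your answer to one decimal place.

103.0 ft

Let the plane be z = a·x + b·y + c.
W-102−W-101: −11a + 36b = −44.5;  W-103−W-101: 89a − 31b = 75.2.
Solving gives a = 0.46374, b = −1.09441.
|∇z| = √(a²+b²) = 1.18861, so dip δ = arctan(1.18861) = 49.93°.
True thickness = vertical thickness × cos δ = 160 × cos 49.93° = 103.0 ft.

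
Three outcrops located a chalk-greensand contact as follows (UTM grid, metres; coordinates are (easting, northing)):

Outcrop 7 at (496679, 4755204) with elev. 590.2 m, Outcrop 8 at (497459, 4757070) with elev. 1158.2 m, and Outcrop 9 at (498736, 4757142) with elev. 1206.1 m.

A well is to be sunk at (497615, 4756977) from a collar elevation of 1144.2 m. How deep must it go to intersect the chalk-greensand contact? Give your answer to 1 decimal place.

10.2 m

Let the plane be z = a·E + b·N + c.
Outcrop 8−Outcrop 7: 780a + 1866b = 568;  Outcrop 9−Outcrop 7: 2057a + 1938b = 615.9.
Solving gives a = 0.020838502, b = 0.295683799.
Then c = 590.2 − a·496679 − b·4755204 = −1415796.63.
At (497615, 4756977): z_contact = 10369.55 + 1406561.03 − 1415796.63 = 1133.95 m.
Depth below ground = 1144.2 − 1133.95 = 10.2 m.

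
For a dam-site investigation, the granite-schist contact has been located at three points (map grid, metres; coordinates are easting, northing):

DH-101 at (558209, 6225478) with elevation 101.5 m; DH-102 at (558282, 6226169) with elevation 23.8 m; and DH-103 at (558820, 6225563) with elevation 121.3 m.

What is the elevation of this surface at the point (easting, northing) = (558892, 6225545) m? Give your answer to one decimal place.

Two edge vectors: DH-101→DH-102 = (73, 691, -77.7), DH-101→DH-103 = (611, 85, 19.8).
Normal n = (DH-101→DH-102) × (DH-101→DH-103) = (20286.3, -48920.1, -415996).
So ∂z/∂easting = −n_x/n_z = 0.048765613 and ∂z/∂northing = −n_y/n_z = −0.117597525.
Intercept c from DH-101: 101.5 − 27221.40 + 732100.80 = 704980.90.
At (558892, 6225545): z = 27254.7 − 732108.7 + 704980.90 = 126.9 m.

126.9 m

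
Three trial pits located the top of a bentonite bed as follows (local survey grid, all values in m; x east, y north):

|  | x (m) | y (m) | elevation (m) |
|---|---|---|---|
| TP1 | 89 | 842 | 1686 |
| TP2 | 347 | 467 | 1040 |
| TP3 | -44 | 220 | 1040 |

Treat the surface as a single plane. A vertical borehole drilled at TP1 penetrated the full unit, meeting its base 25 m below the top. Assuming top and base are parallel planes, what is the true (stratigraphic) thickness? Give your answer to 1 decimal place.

14.4 m

Let the plane be z = a·x + b·y + c.
TP2−TP1: 258a − 375b = −646;  TP3−TP1: −133a − 622b = −646.
Solving gives a = −0.75855, b = 1.20078.
|∇z| = √(a²+b²) = 1.42031, so dip δ = arctan(1.42031) = 54.85°.
True thickness = vertical thickness × cos δ = 25 × cos 54.85° = 14.4 m.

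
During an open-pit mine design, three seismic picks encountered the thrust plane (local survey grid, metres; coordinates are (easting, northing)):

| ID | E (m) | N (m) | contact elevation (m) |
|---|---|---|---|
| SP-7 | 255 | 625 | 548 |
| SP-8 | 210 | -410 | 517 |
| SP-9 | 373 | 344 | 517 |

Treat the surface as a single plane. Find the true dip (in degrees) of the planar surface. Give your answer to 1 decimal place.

10.1°

Two edge vectors: SP-7→SP-8 = (-45, -1035, -31), SP-7→SP-9 = (118, -281, -31).
Normal n = (SP-7→SP-8) × (SP-7→SP-9) = (23374, -5053, 134775).
So ∂z/∂E = −n_x/n_z = −0.17343 and ∂z/∂N = −n_y/n_z = 0.03749.
Gradient magnitude |∇z| = √(a² + b²) = √(0.03008 + 0.00141) = 0.17744.
True dip = arctan(0.17744) = 10.1°, dipping toward ESE (azimuth ≈ 102°).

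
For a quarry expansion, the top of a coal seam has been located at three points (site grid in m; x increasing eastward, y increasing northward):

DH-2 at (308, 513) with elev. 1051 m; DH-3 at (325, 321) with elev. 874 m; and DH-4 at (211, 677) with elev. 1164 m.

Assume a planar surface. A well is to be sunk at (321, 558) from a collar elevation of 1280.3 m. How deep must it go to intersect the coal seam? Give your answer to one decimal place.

180.0 m

Two edge vectors: DH-2→DH-3 = (17, -192, -177), DH-2→DH-4 = (-97, 164, 113).
Normal n = (DH-2→DH-3) × (DH-2→DH-4) = (7332, 15248, -15836).
So ∂z/∂x = −n_x/n_z = 0.46300 and ∂z/∂y = −n_y/n_z = 0.96287.
Intercept c from DH-2: 1051 − 142.60 − 493.95 = 414.45.
At (321, 558): z_contact = 148.62 + 537.28 + 414.45 = 1100.35 m.
Depth below ground = 1280.3 − 1100.35 = 180.0 m.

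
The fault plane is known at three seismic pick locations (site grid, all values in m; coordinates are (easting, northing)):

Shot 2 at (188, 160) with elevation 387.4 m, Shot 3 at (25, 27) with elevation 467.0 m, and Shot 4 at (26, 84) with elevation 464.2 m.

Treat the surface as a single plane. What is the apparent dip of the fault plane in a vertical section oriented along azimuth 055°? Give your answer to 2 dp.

Let the plane be z = a·E + b·N + c.
Shot 3−Shot 2: −163a − 133b = 79.6;  Shot 4−Shot 2: −162a − 76b = 76.8.
Solving gives a = −0.45477, b = −0.04114.
Unit vector along 055° is (sin 55°, cos 55°) = (0.8192, 0.5736).
Slope in that direction = a·(0.8192) + b·(0.5736) = −0.39613.
Apparent dip = arctan|0.39613| = 21.61° (true dip is 24.5°, so apparent ≤ true as expected).

21.61°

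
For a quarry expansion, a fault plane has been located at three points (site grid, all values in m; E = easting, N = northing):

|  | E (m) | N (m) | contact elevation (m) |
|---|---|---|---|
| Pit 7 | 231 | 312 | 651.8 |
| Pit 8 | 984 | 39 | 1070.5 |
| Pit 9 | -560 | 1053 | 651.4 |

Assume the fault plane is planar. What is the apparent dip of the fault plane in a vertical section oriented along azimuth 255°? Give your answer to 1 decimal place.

48.4°

Two edge vectors: Pit 7→Pit 8 = (753, -273, 418.7), Pit 7→Pit 9 = (-791, 741, -0.4).
Normal n = (Pit 7→Pit 8) × (Pit 7→Pit 9) = (-310147.5, -330890.5, 342030).
So ∂z/∂E = −n_x/n_z = 0.90678 and ∂z/∂N = −n_y/n_z = 0.96743.
Unit vector along 255° is (sin 255°, cos 255°) = (-0.9659, -0.2588).
Slope in that direction = a·(-0.9659) + b·(-0.2588) = −1.12628.
Apparent dip = arctan|1.12628| = 48.4° (true dip is 53.0°, so apparent ≤ true as expected).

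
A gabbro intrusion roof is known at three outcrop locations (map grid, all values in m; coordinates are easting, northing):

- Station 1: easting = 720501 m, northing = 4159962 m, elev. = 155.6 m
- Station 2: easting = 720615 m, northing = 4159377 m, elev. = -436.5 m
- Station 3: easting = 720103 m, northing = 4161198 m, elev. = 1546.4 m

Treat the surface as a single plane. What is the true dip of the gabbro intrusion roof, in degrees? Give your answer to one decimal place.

50.7°

Two edge vectors: Station 1→Station 2 = (114, -585, -592.1), Station 1→Station 3 = (-398, 1236, 1390.8).
Normal n = (Station 1→Station 2) × (Station 1→Station 3) = (-81782.4, 77104.6, -91926).
So ∂z/∂easting = −n_x/n_z = −0.88965 and ∂z/∂northing = −n_y/n_z = 0.83877.
Gradient magnitude |∇z| = √(a² + b²) = √(0.79149 + 0.70353) = 1.22271.
True dip = arctan(1.22271) = 50.7°, dipping toward SE (azimuth ≈ 133°).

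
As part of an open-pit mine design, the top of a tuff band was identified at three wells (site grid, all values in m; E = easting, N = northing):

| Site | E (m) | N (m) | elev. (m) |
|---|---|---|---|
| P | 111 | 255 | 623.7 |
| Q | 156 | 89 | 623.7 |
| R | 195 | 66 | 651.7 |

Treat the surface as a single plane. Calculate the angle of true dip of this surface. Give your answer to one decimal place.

41.5°

Let the plane be z = a·E + b·N + c.
Q−P: 45a − 166b = 0;  R−P: 84a − 189b = 28.
Solving gives a = 0.85457, b = 0.23166.
Gradient magnitude |∇z| = √(a² + b²) = √(0.73029 + 0.05367) = 0.88541.
True dip = arctan(0.88541) = 41.5°, dipping toward WSW (azimuth ≈ 255°).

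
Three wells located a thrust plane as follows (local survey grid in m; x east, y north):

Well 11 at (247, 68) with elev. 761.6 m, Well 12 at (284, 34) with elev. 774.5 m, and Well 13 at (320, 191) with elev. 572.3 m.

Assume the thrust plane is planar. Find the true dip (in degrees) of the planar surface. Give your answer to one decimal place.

52.9°

Two edge vectors: Well 11→Well 12 = (37, -34, 12.9), Well 11→Well 13 = (73, 123, -189.3).
Normal n = (Well 11→Well 12) × (Well 11→Well 13) = (4849.5, 7945.8, 7033).
So ∂z/∂x = −n_x/n_z = −0.68954 and ∂z/∂y = −n_y/n_z = −1.12979.
Gradient magnitude |∇z| = √(a² + b²) = √(0.47546 + 1.27642) = 1.32359.
True dip = arctan(1.32359) = 52.9°, dipping toward NNE (azimuth ≈ 031°).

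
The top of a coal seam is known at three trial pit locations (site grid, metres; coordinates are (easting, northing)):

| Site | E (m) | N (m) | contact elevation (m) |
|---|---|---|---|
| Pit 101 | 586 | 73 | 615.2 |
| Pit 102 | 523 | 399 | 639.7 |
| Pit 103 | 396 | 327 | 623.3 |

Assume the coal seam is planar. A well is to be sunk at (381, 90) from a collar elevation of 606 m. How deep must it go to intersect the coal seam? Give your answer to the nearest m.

5 m

Two edge vectors: Pit 101→Pit 102 = (-63, 326, 24.5), Pit 101→Pit 103 = (-190, 254, 8.1).
Normal n = (Pit 101→Pit 102) × (Pit 101→Pit 103) = (-3582.4, -4144.7, 45938).
So ∂z/∂E = −n_x/n_z = 0.07798 and ∂z/∂N = −n_y/n_z = 0.09022.
Intercept c from Pit 101: 615.2 − 45.70 − 6.59 = 562.92.
At (381, 90): z_contact = 29.7 + 8.1 + 562.92 = 600.7 m.
Depth below ground = 606 − 600.7 = 5 m.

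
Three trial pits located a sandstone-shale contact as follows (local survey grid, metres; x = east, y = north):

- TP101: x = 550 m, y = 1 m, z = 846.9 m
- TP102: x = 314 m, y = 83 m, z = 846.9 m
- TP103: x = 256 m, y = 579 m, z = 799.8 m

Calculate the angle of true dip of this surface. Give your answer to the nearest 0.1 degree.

6.0°

Let the plane be z = a·x + b·y + c.
TP102−TP101: −236a + 82b = 0;  TP103−TP101: −294a + 578b = −47.1.
Solving gives a = −0.03439, b = −0.09898.
Gradient magnitude |∇z| = √(a² + b²) = √(0.00118 + 0.00980) = 0.10479.
True dip = arctan(0.10479) = 6.0°, dipping toward NNE (azimuth ≈ 019°).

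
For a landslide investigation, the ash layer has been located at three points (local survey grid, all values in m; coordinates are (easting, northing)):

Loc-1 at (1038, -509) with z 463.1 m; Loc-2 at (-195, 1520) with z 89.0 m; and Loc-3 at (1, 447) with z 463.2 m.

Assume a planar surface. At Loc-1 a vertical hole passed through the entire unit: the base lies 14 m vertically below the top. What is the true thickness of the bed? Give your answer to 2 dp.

Two edge vectors: Loc-1→Loc-2 = (-1233, 2029, -374.1), Loc-1→Loc-3 = (-1037, 956, 0.1).
Normal n = (Loc-1→Loc-2) × (Loc-1→Loc-3) = (357842.5, 388065, 925325).
So ∂z/∂E = −n_x/n_z = −0.38672 and ∂z/∂N = −n_y/n_z = −0.41938.
|∇z| = √(a²+b²) = 0.57047, so dip δ = arctan(0.57047) = 29.70°.
True thickness = vertical thickness × cos δ = 14 × cos 29.70° = 12.16 m.

12.16 m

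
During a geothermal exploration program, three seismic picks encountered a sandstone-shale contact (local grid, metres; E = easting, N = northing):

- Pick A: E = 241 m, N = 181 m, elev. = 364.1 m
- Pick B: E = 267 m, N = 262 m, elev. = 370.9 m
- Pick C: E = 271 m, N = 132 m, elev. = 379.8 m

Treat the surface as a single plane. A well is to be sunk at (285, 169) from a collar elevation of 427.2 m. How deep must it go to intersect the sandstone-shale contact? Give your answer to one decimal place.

Two edge vectors: Pick A→Pick B = (26, 81, 6.8), Pick A→Pick C = (30, -49, 15.7).
Normal n = (Pick A→Pick B) × (Pick A→Pick C) = (1604.9, -204.2, -3704).
So ∂z/∂E = −n_x/n_z = 0.43329 and ∂z/∂N = −n_y/n_z = −0.05513.
Intercept c from Pick A: 364.1 − 104.42 + 9.98 = 269.66.
At (285, 169): z_contact = 123.49 − 9.32 + 269.66 = 383.83 m.
Depth below ground = 427.2 − 383.83 = 43.4 m.

43.4 m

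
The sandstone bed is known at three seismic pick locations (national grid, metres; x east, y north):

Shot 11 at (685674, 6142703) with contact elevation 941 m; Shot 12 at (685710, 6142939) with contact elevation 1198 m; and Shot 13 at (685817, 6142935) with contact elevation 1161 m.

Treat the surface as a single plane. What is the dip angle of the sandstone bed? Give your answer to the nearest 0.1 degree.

Two edge vectors: Shot 11→Shot 12 = (36, 236, 257), Shot 11→Shot 13 = (143, 232, 220).
Normal n = (Shot 11→Shot 12) × (Shot 11→Shot 13) = (-7704, 28831, -25396).
So ∂z/∂x = −n_x/n_z = −0.30335 and ∂z/∂y = −n_y/n_z = 1.13526.
Gradient magnitude |∇z| = √(a² + b²) = √(0.09202 + 1.28881) = 1.17509.
True dip = arctan(1.17509) = 49.6°, dipping toward SSE (azimuth ≈ 165°).

49.6°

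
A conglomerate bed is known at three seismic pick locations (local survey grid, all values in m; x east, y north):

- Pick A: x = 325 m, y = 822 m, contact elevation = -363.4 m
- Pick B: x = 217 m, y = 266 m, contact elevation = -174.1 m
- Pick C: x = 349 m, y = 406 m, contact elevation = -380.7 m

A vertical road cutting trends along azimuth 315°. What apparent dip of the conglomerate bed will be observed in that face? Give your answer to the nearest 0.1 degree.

Let the plane be z = a·x + b·y + c.
Pick B−Pick A: −108a − 556b = 189.3;  Pick C−Pick A: 24a − 416b = −17.3.
Solving gives a = −1.51647, b = −0.04590.
Unit vector along 315° is (sin 315°, cos 315°) = (-0.7071, 0.7071).
Slope in that direction = a·(-0.7071) + b·(0.7071) = 1.03985.
Apparent dip = arctan|1.03985| = 46.1° (true dip is 56.6°, so apparent ≤ true as expected).

46.1°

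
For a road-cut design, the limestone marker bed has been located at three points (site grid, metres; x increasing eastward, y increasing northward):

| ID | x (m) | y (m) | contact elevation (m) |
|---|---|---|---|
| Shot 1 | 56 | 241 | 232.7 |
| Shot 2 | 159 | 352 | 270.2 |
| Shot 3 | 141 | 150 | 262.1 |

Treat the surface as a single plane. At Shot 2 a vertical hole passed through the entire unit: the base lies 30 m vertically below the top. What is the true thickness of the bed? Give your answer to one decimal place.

Let the plane be z = a·x + b·y + c.
Shot 2−Shot 1: 103a + 111b = 37.5;  Shot 3−Shot 1: 85a − 91b = 29.4.
Solving gives a = 0.35495, b = 0.00847.
|∇z| = √(a²+b²) = 0.35505, so dip δ = arctan(0.35505) = 19.55°.
True thickness = vertical thickness × cos δ = 30 × cos 19.55° = 28.3 m.

28.3 m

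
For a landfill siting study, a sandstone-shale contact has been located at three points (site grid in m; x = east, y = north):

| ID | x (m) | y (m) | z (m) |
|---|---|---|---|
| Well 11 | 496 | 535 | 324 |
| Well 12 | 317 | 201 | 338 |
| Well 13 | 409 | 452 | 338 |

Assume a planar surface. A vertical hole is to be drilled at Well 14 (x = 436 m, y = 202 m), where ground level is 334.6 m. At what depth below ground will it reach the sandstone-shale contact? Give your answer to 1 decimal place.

26.0 m

Two edge vectors: Well 11→Well 12 = (-179, -334, 14), Well 11→Well 13 = (-87, -83, 14).
Normal n = (Well 11→Well 12) × (Well 11→Well 13) = (-3514, 1288, -14201).
So ∂z/∂x = −n_x/n_z = −0.24745 and ∂z/∂y = −n_y/n_z = 0.09070.
Intercept c from Well 11: 324 + 122.73 − 48.52 = 398.21.
At (436, 202): z_contact = −107.89 + 18.32 + 398.21 = 308.64 m.
Depth below ground = 334.6 − 308.64 = 26.0 m.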